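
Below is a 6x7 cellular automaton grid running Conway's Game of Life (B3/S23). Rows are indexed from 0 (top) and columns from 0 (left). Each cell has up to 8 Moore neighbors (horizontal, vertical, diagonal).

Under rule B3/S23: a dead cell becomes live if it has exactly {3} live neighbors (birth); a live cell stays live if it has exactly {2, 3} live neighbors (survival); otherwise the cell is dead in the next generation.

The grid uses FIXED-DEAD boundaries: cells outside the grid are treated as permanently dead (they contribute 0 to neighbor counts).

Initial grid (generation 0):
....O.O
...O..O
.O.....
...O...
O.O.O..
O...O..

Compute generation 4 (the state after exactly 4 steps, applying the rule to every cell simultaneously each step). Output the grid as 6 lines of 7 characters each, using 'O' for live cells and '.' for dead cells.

Answer: .......
..O....
...OO..
OO.OO..
OO.OO..
OOO....

Derivation:
Simulating step by step:
Generation 0 (given above): 11 live cells
Generation 1: 10 live cells
.....O.
.....O.
..O....
.OOO...
.O..O..
.O.O...
Generation 2: 9 live cells
.......
.......
.OOO...
.O.O...
OO..O..
..O....
Generation 3: 9 live cells
.......
..O....
.O.O...
...OO..
OO.O...
.O.....
Generation 4: 14 live cells
(generation 4 grid is the final answer)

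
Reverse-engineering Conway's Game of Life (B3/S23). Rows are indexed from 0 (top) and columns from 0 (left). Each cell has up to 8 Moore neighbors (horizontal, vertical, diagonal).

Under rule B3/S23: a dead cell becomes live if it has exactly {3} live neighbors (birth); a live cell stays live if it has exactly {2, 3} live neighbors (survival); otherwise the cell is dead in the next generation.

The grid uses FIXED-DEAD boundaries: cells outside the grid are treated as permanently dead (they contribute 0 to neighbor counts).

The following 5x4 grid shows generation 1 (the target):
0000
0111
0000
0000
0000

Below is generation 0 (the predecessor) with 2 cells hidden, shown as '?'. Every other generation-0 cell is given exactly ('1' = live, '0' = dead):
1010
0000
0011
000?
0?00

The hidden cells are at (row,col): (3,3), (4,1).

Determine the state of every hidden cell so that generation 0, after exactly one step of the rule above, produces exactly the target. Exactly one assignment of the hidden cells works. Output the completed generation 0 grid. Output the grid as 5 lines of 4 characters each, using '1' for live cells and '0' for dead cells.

Answer: 1010
0000
0011
0000
0000

Derivation:
Hidden generation-0 cells (in order): (3,3), (4,1).
A hidden cell only influences target cells in its own 3x3 neighborhood. Try each of the 2^2 = 4 assignments, step the completed generation 0 forward once under B3/S23, and compare with the target:
  (3,3)=0 (4,1)=0 -> step reproduces the target at every cell -> ACCEPT
  (3,3)=0 (4,1)=1 -> step gives (3,2)='1' but target has '0' -> reject
  (3,3)=1 (4,1)=0 -> step gives (2,2)='1' but target has '0' -> reject
  (3,3)=1 (4,1)=1 -> step gives (2,2)='1' but target has '0' -> reject
Unique solution: (3,3)=dead, (4,1)=dead.
Check: live-neighbor counts of every cell in the completed generation 0:
0201
1333
0111
0122
0000
Applying B3/S23 to generation 0 with these counts gives:
0000
0111
0000
0000
0000
which matches the target exactly.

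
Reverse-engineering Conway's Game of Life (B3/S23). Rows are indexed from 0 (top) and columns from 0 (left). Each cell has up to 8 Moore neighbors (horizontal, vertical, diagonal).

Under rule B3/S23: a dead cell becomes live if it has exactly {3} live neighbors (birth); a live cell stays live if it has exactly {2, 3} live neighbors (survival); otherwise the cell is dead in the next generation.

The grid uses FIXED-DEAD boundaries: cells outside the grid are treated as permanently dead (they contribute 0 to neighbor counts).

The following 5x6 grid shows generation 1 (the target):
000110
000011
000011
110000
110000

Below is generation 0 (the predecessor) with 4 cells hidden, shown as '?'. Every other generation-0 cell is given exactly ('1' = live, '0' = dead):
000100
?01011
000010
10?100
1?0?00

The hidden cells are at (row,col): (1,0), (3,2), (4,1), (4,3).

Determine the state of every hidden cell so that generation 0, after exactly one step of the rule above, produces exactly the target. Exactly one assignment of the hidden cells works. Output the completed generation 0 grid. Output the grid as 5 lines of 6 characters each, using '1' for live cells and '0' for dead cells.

Hidden generation-0 cells (in order): (1,0), (3,2), (4,1), (4,3).
A hidden cell only influences target cells in its own 3x3 neighborhood. Try each of the 2^4 = 16 assignments, step the completed generation 0 forward once under B3/S23, and compare with the target:
  (1,0)=0 (3,2)=0 (4,1)=0 (4,3)=0 -> step gives (3,0)='0' but target has '1' -> reject
  (1,0)=0 (3,2)=0 (4,1)=0 (4,3)=1 -> step gives (3,0)='0' but target has '1' -> reject
  (1,0)=0 (3,2)=0 (4,1)=1 (4,3)=0 -> step reproduces the target at every cell -> ACCEPT
  (1,0)=0 (3,2)=0 (4,1)=1 (4,3)=1 -> step gives (3,2)='1' but target has '0' -> reject
  (1,0)=0 (3,2)=1 (4,1)=0 (4,3)=0 -> step gives (2,1)='1' but target has '0' -> reject
  (1,0)=0 (3,2)=1 (4,1)=0 (4,3)=1 -> step gives (2,1)='1' but target has '0' -> reject
  (1,0)=0 (3,2)=1 (4,1)=1 (4,3)=0 -> step gives (2,1)='1' but target has '0' -> reject
  (1,0)=0 (3,2)=1 (4,1)=1 (4,3)=1 -> step gives (2,1)='1' but target has '0' -> reject
  (1,0)=1 (3,2)=0 (4,1)=0 (4,3)=0 -> step gives (2,1)='1' but target has '0' -> reject
  (1,0)=1 (3,2)=0 (4,1)=0 (4,3)=1 -> step gives (2,1)='1' but target has '0' -> reject
  (1,0)=1 (3,2)=0 (4,1)=1 (4,3)=0 -> step gives (2,1)='1' but target has '0' -> reject
  (1,0)=1 (3,2)=0 (4,1)=1 (4,3)=1 -> step gives (2,1)='1' but target has '0' -> reject
  (1,0)=1 (3,2)=1 (4,1)=0 (4,3)=0 -> step gives (2,2)='1' but target has '0' -> reject
  (1,0)=1 (3,2)=1 (4,1)=0 (4,3)=1 -> step gives (2,2)='1' but target has '0' -> reject
  (1,0)=1 (3,2)=1 (4,1)=1 (4,3)=0 -> step gives (2,2)='1' but target has '0' -> reject
  (1,0)=1 (3,2)=1 (4,1)=1 (4,3)=1 -> step gives (2,2)='1' but target has '0' -> reject
Unique solution: (1,0)=dead, (3,2)=dead, (4,1)=live, (4,3)=dead.
Check: live-neighbor counts of every cell in the completed generation 0:
012232
011432
122433
232121
222110
Applying B3/S23 to generation 0 with these counts gives:
000110
000011
000011
110000
110000
which matches the target exactly.

Answer: 000100
001011
000010
100100
110000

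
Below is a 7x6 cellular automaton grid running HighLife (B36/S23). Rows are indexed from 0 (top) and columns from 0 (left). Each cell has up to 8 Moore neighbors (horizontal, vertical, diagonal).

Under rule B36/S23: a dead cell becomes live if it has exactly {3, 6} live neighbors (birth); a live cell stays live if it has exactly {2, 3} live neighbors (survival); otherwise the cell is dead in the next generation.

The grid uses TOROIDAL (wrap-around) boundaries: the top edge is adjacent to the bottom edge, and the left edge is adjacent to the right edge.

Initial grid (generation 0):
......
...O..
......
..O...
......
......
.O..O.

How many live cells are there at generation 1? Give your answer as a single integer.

Answer: 0

Derivation:
Simulating step by step:
Generation 0 (given above): 4 live cells
Generation 1: 0 live cells
......
......
......
......
......
......
......
Population at generation 1: 0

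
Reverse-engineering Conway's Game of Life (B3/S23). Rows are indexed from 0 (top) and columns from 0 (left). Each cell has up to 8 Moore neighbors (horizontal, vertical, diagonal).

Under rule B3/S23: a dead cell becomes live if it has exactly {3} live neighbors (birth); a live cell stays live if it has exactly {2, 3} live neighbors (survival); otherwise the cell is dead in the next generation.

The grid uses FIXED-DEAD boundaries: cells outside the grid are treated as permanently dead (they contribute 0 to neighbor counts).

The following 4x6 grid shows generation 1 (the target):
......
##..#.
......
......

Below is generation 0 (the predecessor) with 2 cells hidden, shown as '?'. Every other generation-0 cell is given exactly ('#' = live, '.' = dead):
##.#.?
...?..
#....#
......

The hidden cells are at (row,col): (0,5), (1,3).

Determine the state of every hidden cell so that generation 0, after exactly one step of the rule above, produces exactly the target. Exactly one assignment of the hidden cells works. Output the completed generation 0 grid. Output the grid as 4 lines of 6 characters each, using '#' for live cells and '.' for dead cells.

Answer: ##.#.#
......
#....#
......

Derivation:
Hidden generation-0 cells (in order): (0,5), (1,3).
A hidden cell only influences target cells in its own 3x3 neighborhood. Try each of the 2^2 = 4 assignments, step the completed generation 0 forward once under B3/S23, and compare with the target:
  (0,5)=. (1,3)=. -> step gives (1,4)='.' but target has '#' -> reject
  (0,5)=. (1,3)=# -> step gives (0,2)='#' but target has '.' -> reject
  (0,5)=# (1,3)=. -> step reproduces the target at every cell -> ACCEPT
  (0,5)=# (1,3)=# -> step gives (0,2)='#' but target has '.' -> reject
Unique solution: (0,5)=live, (1,3)=dead.
Check: live-neighbor counts of every cell in the completed generation 0:
112020
332132
010010
110011
Applying B3/S23 to generation 0 with these counts gives:
......
##..#.
......
......
which matches the target exactly.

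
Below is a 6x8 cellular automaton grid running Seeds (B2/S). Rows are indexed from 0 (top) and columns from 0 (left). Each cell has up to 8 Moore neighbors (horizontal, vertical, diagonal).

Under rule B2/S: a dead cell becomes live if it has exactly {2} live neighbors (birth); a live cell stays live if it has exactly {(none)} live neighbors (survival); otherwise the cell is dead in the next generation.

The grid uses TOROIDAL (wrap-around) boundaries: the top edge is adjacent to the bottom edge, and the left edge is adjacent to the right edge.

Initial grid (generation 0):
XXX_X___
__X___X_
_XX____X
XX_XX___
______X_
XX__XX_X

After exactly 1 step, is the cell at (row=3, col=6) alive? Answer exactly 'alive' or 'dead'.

Answer: alive

Derivation:
Simulating step by step:
Generation 0 (given above): 19 live cells
Generation 1: 6 live cells
________
_____X__
____XXX_
_____XX_
________
________

Cell (3,6) at generation 1: 1 -> alive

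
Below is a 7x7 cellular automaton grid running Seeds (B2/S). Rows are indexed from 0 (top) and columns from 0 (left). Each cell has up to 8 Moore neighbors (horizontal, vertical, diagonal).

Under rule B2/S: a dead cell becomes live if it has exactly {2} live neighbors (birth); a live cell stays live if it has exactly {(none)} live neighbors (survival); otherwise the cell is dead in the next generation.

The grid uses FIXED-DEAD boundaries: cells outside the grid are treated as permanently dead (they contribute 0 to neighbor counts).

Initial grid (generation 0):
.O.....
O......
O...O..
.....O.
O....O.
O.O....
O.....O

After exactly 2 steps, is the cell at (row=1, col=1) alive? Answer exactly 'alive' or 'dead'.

Simulating step by step:
Generation 0 (given above): 11 live cells
Generation 1: 10 live cells
O......
.......
.O...O.
OO....O
....O.O
.....OO
.......
Generation 2: 11 live cells
.......
OO.....
..O...O
..O.O..
OO.....
....O..
.....OO

Cell (1,1) at generation 2: 1 -> alive

Answer: alive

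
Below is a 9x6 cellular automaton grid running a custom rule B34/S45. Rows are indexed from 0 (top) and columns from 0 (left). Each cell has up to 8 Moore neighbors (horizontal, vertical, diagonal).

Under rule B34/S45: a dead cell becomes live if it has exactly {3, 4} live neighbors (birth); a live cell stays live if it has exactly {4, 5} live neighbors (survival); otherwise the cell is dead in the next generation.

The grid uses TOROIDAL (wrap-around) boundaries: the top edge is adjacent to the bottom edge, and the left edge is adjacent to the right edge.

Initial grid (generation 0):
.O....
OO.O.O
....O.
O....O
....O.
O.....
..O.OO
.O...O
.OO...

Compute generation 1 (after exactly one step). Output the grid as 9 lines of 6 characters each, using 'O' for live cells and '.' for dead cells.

Simulating step by step:
Generation 0 (given above): 17 live cells
Generation 1: 17 live cells
(generation 1 grid is the final answer)

Answer: .O....
..O.O.
.O....
....O.
O....O
...OOO
OO....
O.OOO.
O.....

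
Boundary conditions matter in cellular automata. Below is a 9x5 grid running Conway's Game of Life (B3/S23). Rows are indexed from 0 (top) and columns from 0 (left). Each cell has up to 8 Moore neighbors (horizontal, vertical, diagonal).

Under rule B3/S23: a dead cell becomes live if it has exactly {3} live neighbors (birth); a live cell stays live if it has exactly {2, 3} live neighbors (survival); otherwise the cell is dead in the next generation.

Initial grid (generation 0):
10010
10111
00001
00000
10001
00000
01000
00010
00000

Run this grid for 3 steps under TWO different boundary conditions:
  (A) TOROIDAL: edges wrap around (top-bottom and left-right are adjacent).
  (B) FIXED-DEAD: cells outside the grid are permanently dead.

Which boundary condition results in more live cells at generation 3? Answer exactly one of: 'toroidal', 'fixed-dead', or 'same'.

Answer: toroidal

Derivation:
Under TOROIDAL boundary, generation 3:
11010
00000
00001
10010
10001
00000
00000
11111
11111
Population = 18

Under FIXED-DEAD boundary, generation 3:
00000
00111
00000
00000
00000
00000
00000
00000
00000
Population = 3

Comparison: toroidal=18, fixed-dead=3 -> toroidal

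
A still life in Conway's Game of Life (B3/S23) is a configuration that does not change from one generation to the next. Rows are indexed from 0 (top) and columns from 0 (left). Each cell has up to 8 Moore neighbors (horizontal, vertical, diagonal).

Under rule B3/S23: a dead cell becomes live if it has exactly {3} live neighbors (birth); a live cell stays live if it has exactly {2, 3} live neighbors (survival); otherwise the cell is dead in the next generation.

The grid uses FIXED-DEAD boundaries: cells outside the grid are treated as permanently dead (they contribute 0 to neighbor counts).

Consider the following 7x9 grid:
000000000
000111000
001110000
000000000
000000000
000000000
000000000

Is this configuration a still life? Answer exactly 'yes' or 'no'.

Answer: no

Derivation:
Compute generation 1 and compare to generation 0 (given above):
Generation 1:
000010000
001001000
001001000
000100000
000000000
000000000
000000000
Cell (0,4) differs: gen0=0 vs gen1=1 -> NOT a still life.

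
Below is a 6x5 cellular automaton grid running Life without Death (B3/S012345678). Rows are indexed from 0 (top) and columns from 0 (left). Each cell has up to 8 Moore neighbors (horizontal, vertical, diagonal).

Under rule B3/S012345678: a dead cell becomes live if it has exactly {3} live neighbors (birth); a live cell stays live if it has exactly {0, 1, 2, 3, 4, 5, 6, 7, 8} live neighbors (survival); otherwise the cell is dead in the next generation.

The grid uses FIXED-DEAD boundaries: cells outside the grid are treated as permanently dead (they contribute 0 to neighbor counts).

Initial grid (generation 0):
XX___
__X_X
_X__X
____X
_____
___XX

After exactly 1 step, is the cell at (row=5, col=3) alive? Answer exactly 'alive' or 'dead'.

Answer: alive

Derivation:
Simulating step by step:
Generation 0 (given above): 9 live cells
Generation 1: 13 live cells
XX___
X_XXX
_X__X
____X
___XX
___XX

Cell (5,3) at generation 1: 1 -> alive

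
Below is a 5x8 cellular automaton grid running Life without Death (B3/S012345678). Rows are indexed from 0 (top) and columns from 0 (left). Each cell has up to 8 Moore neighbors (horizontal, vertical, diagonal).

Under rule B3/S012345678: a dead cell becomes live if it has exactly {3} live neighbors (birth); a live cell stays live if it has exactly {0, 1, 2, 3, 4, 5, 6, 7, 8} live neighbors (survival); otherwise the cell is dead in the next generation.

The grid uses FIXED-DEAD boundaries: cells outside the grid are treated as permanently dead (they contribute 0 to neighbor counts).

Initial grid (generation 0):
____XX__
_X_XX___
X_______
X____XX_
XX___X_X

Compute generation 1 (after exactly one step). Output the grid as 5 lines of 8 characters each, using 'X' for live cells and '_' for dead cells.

Answer: ___XXX__
_X_XXX__
XX__XX__
X____XX_
XX___X_X

Derivation:
Simulating step by step:
Generation 0 (given above): 13 live cells
Generation 1: 18 live cells
(generation 1 grid is the final answer)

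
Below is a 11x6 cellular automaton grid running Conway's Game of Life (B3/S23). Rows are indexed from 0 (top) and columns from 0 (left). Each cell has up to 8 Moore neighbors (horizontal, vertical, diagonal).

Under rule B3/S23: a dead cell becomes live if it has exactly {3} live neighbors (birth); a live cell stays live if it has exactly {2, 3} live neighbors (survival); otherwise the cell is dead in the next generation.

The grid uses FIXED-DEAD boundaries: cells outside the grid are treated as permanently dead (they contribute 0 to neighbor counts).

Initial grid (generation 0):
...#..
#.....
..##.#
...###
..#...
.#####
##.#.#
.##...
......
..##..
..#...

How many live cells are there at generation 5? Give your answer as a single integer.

Answer: 19

Derivation:
Simulating step by step:
Generation 0 (given above): 23 live cells
Generation 1: 21 live cells
......
..###.
..##.#
.....#
.#....
#....#
#....#
###...
.#.#..
..##..
..##..
Generation 2: 18 live cells
...#..
..#.#.
..#..#
..#.#.
......
##....
#.....
#.#...
#..#..
.#..#.
..##..
Generation 3: 20 live cells
...#..
..#.#.
.##.##
...#..
.#....
##....
#.....
#.....
#.##..
.#..#.
..##..
Generation 4: 26 live cells
...#..
.##.##
.##.##
.#.##.
###...
##....
#.....
#.....
#.##..
.#..#.
..##..
Generation 5: 19 live cells
..###.
.#...#
#.....
....##
...#..
..#...
#.....
#.....
#.##..
.#..#.
..##..
Population at generation 5: 19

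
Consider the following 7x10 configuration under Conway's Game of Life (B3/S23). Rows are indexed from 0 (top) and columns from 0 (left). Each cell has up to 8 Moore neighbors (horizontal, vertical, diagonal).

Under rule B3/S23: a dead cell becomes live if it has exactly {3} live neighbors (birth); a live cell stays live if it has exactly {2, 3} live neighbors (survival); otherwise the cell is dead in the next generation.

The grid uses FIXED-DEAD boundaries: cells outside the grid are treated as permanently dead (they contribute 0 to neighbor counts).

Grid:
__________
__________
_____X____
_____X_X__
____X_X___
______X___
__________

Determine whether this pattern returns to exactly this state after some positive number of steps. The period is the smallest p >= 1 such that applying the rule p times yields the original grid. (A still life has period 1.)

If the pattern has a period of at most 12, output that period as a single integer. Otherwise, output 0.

Simulating and comparing each generation to the original:
Gen 0 (original, given above): 6 live cells
Gen 1: 6 live cells, differs from original
Gen 2: 6 live cells, MATCHES original -> period = 2

Answer: 2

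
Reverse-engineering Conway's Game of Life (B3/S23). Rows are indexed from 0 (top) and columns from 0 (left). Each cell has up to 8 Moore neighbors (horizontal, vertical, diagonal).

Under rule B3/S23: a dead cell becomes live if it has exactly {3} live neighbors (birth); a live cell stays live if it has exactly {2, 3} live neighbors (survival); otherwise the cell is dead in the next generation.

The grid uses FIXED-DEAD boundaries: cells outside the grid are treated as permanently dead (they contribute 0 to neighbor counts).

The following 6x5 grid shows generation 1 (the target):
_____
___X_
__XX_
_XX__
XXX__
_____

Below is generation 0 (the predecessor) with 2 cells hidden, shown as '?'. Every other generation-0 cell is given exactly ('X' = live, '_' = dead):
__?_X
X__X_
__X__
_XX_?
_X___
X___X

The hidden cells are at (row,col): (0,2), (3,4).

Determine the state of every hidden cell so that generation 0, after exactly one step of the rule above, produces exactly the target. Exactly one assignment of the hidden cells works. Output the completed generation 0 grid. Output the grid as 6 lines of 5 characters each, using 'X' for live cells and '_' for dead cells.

Hidden generation-0 cells (in order): (0,2), (3,4).
A hidden cell only influences target cells in its own 3x3 neighborhood. Try each of the 2^2 = 4 assignments, step the completed generation 0 forward once under B3/S23, and compare with the target:
  (0,2)=_ (3,4)=_ -> step reproduces the target at every cell -> ACCEPT
  (0,2)=_ (3,4)=X -> step gives (2,3)='_' but target has 'X' -> reject
  (0,2)=X (3,4)=_ -> step gives (0,3)='X' but target has '_' -> reject
  (0,2)=X (3,4)=X -> step gives (0,3)='X' but target has '_' -> reject
Unique solution: (0,2)=dead, (3,4)=dead.
Check: live-neighbor counts of every cell in the completed generation 0:
11121
02222
24331
23320
33321
12110
Applying B3/S23 to generation 0 with these counts gives:
_____
___X_
__XX_
_XX__
XXX__
_____
which matches the target exactly.

Answer: ____X
X__X_
__X__
_XX__
_X___
X___X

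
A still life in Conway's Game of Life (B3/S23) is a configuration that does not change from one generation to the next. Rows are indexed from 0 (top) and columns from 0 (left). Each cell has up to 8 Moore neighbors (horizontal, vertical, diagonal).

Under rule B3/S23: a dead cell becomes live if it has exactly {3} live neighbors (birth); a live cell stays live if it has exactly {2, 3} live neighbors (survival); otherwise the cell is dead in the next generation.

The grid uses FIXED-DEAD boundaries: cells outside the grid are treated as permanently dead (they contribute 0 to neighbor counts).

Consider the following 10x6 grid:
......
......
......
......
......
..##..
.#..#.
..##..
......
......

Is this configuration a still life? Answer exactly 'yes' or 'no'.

Answer: yes

Derivation:
Compute generation 1 and compare to generation 0 (given above):
Generation 1:
......
......
......
......
......
..##..
.#..#.
..##..
......
......
The grids are IDENTICAL -> still life.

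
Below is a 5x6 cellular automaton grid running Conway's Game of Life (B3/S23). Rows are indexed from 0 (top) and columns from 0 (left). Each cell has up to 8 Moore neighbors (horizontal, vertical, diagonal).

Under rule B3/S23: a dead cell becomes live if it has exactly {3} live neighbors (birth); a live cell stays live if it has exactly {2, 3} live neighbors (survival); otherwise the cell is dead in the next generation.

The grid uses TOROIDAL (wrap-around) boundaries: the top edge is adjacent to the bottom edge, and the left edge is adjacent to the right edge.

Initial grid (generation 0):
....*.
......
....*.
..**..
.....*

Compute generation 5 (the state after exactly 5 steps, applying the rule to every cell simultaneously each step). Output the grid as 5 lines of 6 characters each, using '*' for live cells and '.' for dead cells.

Simulating step by step:
Generation 0 (given above): 5 live cells
Generation 1: 5 live cells
......
......
...*..
...**.
...**.
Generation 2: 5 live cells
......
......
...**.
..*...
...**.
Generation 3: 3 live cells
......
......
...*..
..*...
...*..
Generation 4: 2 live cells
......
......
......
..**..
......
Generation 5: 0 live cells
(generation 5 grid is the final answer)

Answer: ......
......
......
......
......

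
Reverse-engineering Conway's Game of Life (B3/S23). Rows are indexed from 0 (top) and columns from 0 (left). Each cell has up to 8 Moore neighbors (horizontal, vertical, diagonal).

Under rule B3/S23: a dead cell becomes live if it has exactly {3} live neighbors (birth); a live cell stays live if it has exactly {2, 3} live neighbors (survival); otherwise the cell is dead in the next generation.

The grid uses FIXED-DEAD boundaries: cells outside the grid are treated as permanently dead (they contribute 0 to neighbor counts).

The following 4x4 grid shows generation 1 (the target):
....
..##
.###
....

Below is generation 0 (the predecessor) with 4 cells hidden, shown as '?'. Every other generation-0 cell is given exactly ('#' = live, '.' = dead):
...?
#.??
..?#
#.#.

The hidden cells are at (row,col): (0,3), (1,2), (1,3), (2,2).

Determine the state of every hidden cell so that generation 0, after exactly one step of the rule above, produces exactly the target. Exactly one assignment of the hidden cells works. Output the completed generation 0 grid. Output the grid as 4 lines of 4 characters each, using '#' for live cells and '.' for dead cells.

Answer: ...#
#..#
...#
#.#.

Derivation:
Hidden generation-0 cells (in order): (0,3), (1,2), (1,3), (2,2).
A hidden cell only influences target cells in its own 3x3 neighborhood. Try each of the 2^4 = 16 assignments, step the completed generation 0 forward once under B3/S23, and compare with the target:
  (0,3)=. (1,2)=. (1,3)=. (2,2)=. -> step gives (1,2)='.' but target has '#' -> reject
  (0,3)=. (1,2)=. (1,3)=. (2,2)=# -> step gives (1,2)='.' but target has '#' -> reject
  (0,3)=. (1,2)=. (1,3)=# (2,2)=. -> step gives (1,2)='.' but target has '#' -> reject
  (0,3)=. (1,2)=. (1,3)=# (2,2)=# -> step gives (2,1)='.' but target has '#' -> reject
  (0,3)=. (1,2)=# (1,3)=. (2,2)=. -> step gives (1,2)='.' but target has '#' -> reject
  (0,3)=. (1,2)=# (1,3)=. (2,2)=# -> step gives (1,1)='#' but target has '.' -> reject
  (0,3)=. (1,2)=# (1,3)=# (2,2)=. -> step gives (2,1)='.' but target has '#' -> reject
  (0,3)=. (1,2)=# (1,3)=# (2,2)=# -> step gives (1,1)='#' but target has '.' -> reject
  (0,3)=# (1,2)=. (1,3)=. (2,2)=. -> step gives (1,2)='.' but target has '#' -> reject
  (0,3)=# (1,2)=. (1,3)=. (2,2)=# -> step gives (2,1)='.' but target has '#' -> reject
  (0,3)=# (1,2)=. (1,3)=# (2,2)=. -> step reproduces the target at every cell -> ACCEPT
  (0,3)=# (1,2)=. (1,3)=# (2,2)=# -> step gives (1,2)='.' but target has '#' -> reject
  (0,3)=# (1,2)=# (1,3)=. (2,2)=. -> step gives (2,1)='.' but target has '#' -> reject
  (0,3)=# (1,2)=# (1,3)=. (2,2)=# -> step gives (1,1)='#' but target has '.' -> reject
  (0,3)=# (1,2)=# (1,3)=# (2,2)=. -> step gives (0,2)='#' but target has '.' -> reject
  (0,3)=# (1,2)=# (1,3)=# (2,2)=# -> step gives (0,2)='#' but target has '.' -> reject
Unique solution: (0,3)=live, (1,2)=dead, (1,3)=live, (2,2)=dead.
Check: live-neighbor counts of every cell in the completed generation 0:
1121
0132
2332
0212
Applying B3/S23 to generation 0 with these counts gives:
....
..##
.###
....
which matches the target exactly.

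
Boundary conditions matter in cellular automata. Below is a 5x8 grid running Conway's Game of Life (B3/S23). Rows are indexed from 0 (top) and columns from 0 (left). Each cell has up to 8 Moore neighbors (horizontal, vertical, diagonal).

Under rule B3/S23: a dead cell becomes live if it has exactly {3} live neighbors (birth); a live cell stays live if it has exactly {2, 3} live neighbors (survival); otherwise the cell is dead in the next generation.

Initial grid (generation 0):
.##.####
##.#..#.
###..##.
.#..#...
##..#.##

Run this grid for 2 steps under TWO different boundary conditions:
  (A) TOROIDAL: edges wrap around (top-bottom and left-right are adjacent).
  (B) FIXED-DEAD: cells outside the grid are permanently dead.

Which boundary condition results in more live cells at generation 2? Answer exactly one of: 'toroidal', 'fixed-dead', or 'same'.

Answer: fixed-dead

Derivation:
Under TOROIDAL boundary, generation 2:
...##...
...#....
..#..#..
........
....##..
Population = 7

Under FIXED-DEAD boundary, generation 2:
.######.
.#.....#
..#..##.
..##....
....#...
Population = 14

Comparison: toroidal=7, fixed-dead=14 -> fixed-dead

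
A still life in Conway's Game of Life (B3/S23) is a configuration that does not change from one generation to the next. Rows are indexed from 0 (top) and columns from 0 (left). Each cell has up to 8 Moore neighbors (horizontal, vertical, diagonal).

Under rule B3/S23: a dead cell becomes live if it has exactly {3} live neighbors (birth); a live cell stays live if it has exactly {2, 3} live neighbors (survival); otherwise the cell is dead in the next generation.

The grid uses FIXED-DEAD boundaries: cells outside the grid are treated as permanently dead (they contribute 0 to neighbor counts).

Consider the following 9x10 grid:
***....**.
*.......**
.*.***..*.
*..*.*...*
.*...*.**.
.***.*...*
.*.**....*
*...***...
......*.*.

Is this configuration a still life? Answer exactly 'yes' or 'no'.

Compute generation 1 and compare to generation 0 (given above):
Generation 1:
**.....***
*..**....*
****.*..*.
**.*.*.*.*
**.*.*..**
**.*.**..*
**....*...
...**.**..
......**..
Cell (0,2) differs: gen0=1 vs gen1=0 -> NOT a still life.

Answer: no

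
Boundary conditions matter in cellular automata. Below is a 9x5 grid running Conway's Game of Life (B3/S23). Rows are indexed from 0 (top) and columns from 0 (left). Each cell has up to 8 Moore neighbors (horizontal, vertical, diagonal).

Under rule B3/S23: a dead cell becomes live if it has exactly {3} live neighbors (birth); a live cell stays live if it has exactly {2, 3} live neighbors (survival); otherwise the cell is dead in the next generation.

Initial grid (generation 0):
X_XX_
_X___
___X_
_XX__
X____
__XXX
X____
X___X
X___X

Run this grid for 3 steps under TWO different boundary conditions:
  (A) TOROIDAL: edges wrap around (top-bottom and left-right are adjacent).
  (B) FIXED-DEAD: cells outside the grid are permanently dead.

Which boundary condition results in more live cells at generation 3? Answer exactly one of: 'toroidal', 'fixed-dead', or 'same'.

Under TOROIDAL boundary, generation 3:
_____
_____
_X_XX
_XX__
_X_X_
_____
_XX__
XXX__
___XX
Population = 14

Under FIXED-DEAD boundary, generation 3:
XXX__
_____
_____
__X__
_X___
_XX__
XXX__
XX___
_____
Population = 12

Comparison: toroidal=14, fixed-dead=12 -> toroidal

Answer: toroidal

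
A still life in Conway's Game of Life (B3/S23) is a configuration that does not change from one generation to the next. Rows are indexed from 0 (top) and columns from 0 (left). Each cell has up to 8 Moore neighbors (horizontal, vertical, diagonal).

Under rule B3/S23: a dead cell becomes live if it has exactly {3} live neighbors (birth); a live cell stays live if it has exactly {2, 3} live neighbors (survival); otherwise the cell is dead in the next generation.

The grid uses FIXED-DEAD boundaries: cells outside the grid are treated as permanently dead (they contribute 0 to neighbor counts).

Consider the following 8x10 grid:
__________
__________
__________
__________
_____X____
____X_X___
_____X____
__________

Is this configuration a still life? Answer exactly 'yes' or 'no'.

Compute generation 1 and compare to generation 0 (given above):
Generation 1:
__________
__________
__________
__________
_____X____
____X_X___
_____X____
__________
The grids are IDENTICAL -> still life.

Answer: yes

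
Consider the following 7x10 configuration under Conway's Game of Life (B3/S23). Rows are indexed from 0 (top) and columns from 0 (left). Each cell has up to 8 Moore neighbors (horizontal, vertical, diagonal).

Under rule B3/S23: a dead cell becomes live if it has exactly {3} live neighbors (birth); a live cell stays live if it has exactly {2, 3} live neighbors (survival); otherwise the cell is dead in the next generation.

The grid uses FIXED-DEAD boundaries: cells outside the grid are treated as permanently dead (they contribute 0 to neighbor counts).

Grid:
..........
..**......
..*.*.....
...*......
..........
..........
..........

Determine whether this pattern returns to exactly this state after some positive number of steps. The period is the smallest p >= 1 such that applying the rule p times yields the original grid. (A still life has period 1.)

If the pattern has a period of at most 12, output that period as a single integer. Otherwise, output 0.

Simulating and comparing each generation to the original:
Gen 0 (original, given above): 5 live cells
Gen 1: 5 live cells, MATCHES original -> period = 1

Answer: 1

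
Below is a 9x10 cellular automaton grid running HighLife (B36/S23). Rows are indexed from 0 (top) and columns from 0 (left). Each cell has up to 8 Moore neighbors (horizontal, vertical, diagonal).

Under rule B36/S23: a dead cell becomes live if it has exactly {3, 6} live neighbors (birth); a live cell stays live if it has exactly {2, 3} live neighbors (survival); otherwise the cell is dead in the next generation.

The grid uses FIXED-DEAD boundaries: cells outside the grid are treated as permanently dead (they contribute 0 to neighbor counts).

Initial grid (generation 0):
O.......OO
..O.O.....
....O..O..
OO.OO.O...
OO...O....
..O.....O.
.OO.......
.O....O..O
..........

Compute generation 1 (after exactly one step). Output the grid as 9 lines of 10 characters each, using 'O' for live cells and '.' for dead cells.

Simulating step by step:
Generation 0 (given above): 22 live cells
Generation 1: 21 live cells
(generation 1 grid is the final answer)

Answer: ..........
...O....O.
.OO.O.....
OOOOO.O...
O..OOO....
O.O.......
.OO.......
.OO.......
..........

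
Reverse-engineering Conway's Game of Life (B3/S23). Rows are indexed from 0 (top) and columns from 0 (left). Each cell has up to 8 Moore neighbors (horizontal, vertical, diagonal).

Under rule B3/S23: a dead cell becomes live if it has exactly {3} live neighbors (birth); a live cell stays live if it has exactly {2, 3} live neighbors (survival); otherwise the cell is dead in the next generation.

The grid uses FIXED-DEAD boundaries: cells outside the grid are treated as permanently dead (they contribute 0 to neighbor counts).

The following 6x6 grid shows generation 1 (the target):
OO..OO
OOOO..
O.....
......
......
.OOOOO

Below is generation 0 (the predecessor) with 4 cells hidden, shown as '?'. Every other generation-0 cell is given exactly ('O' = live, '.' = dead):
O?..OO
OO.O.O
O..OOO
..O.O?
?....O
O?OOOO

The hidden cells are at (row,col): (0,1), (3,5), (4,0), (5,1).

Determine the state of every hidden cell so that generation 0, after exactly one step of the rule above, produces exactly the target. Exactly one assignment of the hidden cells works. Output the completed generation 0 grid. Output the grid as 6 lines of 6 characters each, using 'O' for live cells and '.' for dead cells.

Answer: O...OO
OO.O.O
O..OOO
..O.OO
.....O
OOOOOO

Derivation:
Hidden generation-0 cells (in order): (0,1), (3,5), (4,0), (5,1).
A hidden cell only influences target cells in its own 3x3 neighborhood. Try each of the 2^4 = 16 assignments, step the completed generation 0 forward once under B3/S23, and compare with the target:
  (0,1)=. (3,5)=. (4,0)=. (5,1)=. -> step gives (2,5)='O' but target has '.' -> reject
  (0,1)=. (3,5)=. (4,0)=. (5,1)=O -> step gives (2,5)='O' but target has '.' -> reject
  (0,1)=. (3,5)=. (4,0)=O (5,1)=. -> step gives (2,5)='O' but target has '.' -> reject
  (0,1)=. (3,5)=. (4,0)=O (5,1)=O -> step gives (2,5)='O' but target has '.' -> reject
  (0,1)=. (3,5)=O (4,0)=. (5,1)=. -> step gives (4,1)='O' but target has '.' -> reject
  (0,1)=. (3,5)=O (4,0)=. (5,1)=O -> step reproduces the target at every cell -> ACCEPT
  (0,1)=. (3,5)=O (4,0)=O (5,1)=. -> step gives (3,1)='O' but target has '.' -> reject
  (0,1)=. (3,5)=O (4,0)=O (5,1)=O -> step gives (3,1)='O' but target has '.' -> reject
  (0,1)=O (3,5)=. (4,0)=. (5,1)=. -> step gives (0,2)='O' but target has '.' -> reject
  (0,1)=O (3,5)=. (4,0)=. (5,1)=O -> step gives (0,2)='O' but target has '.' -> reject
  (0,1)=O (3,5)=. (4,0)=O (5,1)=. -> step gives (0,2)='O' but target has '.' -> reject
  (0,1)=O (3,5)=. (4,0)=O (5,1)=O -> step gives (0,2)='O' but target has '.' -> reject
  (0,1)=O (3,5)=O (4,0)=. (5,1)=. -> step gives (0,2)='O' but target has '.' -> reject
  (0,1)=O (3,5)=O (4,0)=. (5,1)=O -> step gives (0,2)='O' but target has '.' -> reject
  (0,1)=O (3,5)=O (4,0)=O (5,1)=. -> step gives (0,2)='O' but target has '.' -> reject
  (0,1)=O (3,5)=O (4,0)=O (5,1)=O -> step gives (0,2)='O' but target has '.' -> reject
Unique solution: (0,1)=dead, (3,5)=live, (4,0)=dead, (5,1)=live.
Check: live-neighbor counts of every cell in the completed generation 0:
232232
333374
244464
121454
244564
122232
Applying B3/S23 to generation 0 with these counts gives:
OO..OO
OOOO..
O.....
......
......
.OOOOO
which matches the target exactly.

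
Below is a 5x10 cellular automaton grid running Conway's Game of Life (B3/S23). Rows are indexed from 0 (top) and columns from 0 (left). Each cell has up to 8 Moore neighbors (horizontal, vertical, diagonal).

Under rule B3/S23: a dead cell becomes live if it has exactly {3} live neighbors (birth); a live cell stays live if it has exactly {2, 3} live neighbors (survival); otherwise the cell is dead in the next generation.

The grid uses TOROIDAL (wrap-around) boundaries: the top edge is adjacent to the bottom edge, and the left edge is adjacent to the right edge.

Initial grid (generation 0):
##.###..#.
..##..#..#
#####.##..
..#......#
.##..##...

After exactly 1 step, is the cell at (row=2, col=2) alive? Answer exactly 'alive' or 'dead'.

Simulating step by step:
Generation 0 (given above): 23 live cells
Generation 1: 18 live cells
#......#.#
......#.##
#...######
....#..#..
.....##..#

Cell (2,2) at generation 1: 0 -> dead

Answer: dead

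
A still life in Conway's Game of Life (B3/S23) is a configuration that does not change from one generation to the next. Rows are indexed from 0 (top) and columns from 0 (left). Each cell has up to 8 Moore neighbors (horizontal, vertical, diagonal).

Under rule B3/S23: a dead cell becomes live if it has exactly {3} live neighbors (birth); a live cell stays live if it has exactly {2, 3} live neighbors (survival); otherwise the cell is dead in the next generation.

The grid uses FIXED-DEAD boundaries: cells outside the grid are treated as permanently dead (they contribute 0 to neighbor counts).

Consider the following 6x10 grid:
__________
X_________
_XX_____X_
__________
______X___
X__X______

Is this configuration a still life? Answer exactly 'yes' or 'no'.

Compute generation 1 and compare to generation 0 (given above):
Generation 1:
__________
_X________
_X________
__________
__________
__________
Cell (1,0) differs: gen0=1 vs gen1=0 -> NOT a still life.

Answer: no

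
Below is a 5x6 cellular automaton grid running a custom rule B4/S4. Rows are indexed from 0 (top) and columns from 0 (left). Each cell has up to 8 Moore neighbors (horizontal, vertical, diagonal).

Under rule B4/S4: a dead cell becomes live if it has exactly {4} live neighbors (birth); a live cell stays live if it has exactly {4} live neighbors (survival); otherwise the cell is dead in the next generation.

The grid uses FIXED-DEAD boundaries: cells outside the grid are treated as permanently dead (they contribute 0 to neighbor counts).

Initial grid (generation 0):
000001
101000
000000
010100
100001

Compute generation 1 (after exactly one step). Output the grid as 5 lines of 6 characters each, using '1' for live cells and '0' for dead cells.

Simulating step by step:
Generation 0 (given above): 7 live cells
Generation 1: 0 live cells
(generation 1 grid is the final answer)

Answer: 000000
000000
000000
000000
000000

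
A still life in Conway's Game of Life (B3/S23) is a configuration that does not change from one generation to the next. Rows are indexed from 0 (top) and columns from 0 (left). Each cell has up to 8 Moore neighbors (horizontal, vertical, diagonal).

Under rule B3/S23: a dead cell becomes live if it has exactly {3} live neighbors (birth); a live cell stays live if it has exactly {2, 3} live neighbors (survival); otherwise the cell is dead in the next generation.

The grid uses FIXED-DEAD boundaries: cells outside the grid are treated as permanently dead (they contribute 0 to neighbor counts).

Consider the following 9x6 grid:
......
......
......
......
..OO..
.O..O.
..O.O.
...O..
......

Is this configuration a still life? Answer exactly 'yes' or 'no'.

Answer: yes

Derivation:
Compute generation 1 and compare to generation 0 (given above):
Generation 1:
......
......
......
......
..OO..
.O..O.
..O.O.
...O..
......
The grids are IDENTICAL -> still life.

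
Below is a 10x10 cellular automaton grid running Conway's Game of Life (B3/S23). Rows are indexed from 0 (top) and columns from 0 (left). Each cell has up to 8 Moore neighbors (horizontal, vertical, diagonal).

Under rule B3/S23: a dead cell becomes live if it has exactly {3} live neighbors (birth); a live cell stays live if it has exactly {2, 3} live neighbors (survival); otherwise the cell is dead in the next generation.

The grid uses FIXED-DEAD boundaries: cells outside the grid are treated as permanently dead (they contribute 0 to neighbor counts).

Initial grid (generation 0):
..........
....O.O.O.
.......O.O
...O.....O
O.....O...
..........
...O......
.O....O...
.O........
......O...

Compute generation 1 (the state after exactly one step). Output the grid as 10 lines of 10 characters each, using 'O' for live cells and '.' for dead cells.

Answer: ..........
.......OO.
.......O.O
........O.
..........
..........
..........
..O.......
..........
..........

Derivation:
Simulating step by step:
Generation 0 (given above): 14 live cells
Generation 1: 6 live cells
(generation 1 grid is the final answer)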